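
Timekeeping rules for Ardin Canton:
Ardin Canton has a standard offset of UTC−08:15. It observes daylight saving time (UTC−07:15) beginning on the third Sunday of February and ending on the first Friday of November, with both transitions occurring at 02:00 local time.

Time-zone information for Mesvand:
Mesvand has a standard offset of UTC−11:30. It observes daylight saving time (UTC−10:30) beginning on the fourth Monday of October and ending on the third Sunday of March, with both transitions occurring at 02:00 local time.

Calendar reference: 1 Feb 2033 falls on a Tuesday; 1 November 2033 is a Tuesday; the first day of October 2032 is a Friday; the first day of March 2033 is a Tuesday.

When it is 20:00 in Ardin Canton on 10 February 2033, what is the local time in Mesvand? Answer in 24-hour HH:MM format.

1 February 2033 is a Tuesday, so the first Sunday is February 6 and the third is February 20.
1 November 2033 is a Tuesday, so the first Friday is November 4.
Daylight saving runs 20 February – 4 November; 10 February 2033 is outside that window, so Ardin Canton is on standard time at UTC−08:15.
20:00 Ardin Canton + 8h15m = 04:15 UTC (rolling into the next day, 11 February 2033).
1 October 2032 is a Friday, so the first Monday is October 4 and the fourth is October 25.
1 March 2033 is a Tuesday, so the first Sunday is March 6 and the third is March 20.
At the standard offset (UTC−11:30), 04:15 UTC − 11h30m = 16:45 Mesvand standard time (rolling into the previous day, 10 February 2033).
Daylight saving runs 25 October 2032 – 20 March 2033; the standard-time date in Mesvand, 10 February 2033, is inside that window, so Mesvand is at UTC−10:30.
04:15 UTC − 10h30m = 17:45 Mesvand (rolling into the previous day, 10 February 2033).

17:45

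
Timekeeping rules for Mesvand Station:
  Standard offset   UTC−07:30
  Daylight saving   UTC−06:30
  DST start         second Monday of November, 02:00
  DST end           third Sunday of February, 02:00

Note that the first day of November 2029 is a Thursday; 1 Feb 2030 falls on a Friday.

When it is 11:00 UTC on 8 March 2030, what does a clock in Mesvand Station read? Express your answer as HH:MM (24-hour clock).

1 November 2029 is a Thursday, so the first Monday is November 5 and the second is November 12.
1 February 2030 is a Friday, so the first Sunday is February 3 and the third is February 17.
At the standard offset (UTC−07:30), 11:00 UTC − 7h30m = 03:30 Mesvand Station standard time.
Daylight saving runs 12 November 2029 – 17 February 2030; the standard-time date in Mesvand Station, 8 March 2030, is outside that window, so Mesvand Station is on standard time at UTC−07:30.
11:00 UTC − 7h30m = 03:30 local.

03:30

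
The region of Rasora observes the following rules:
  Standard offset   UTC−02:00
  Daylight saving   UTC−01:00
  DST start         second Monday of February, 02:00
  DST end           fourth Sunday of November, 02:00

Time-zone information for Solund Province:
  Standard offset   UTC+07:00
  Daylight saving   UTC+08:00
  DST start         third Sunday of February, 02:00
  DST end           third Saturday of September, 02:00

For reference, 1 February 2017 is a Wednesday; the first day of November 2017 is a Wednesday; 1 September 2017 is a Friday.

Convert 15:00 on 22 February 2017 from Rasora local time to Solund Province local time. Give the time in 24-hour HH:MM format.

00:00

1 February 2017 is a Wednesday, so the first Monday is February 6 and the second is February 13.
1 November 2017 is a Wednesday, so the first Sunday is November 5 and the fourth is November 26.
Daylight saving runs 13 February – 26 November; 22 February 2017 is inside that window, so Rasora is at UTC−01:00.
15:00 Rasora + 1h = 16:00 UTC.
1 February 2017 is a Wednesday, so the first Sunday is February 5 and the third is February 19.
1 September 2017 is a Friday, so the first Saturday is September 2 and the third is September 16.
At the standard offset (UTC+07:00), 16:00 UTC + 7h = 23:00 Solund Province standard time.
Daylight saving runs 19 February – 16 September; the standard-time date in Solund Province, 22 February 2017, is inside that window, so Solund Province is at UTC+08:00.
16:00 UTC + 8h = 00:00 Solund Province (rolling into the next day, 23 February 2017).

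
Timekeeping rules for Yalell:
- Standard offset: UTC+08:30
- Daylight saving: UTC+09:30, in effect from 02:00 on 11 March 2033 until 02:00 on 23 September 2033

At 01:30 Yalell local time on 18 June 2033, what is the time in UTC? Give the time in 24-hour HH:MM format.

16:00

18 June 2033 lies within the daylight-saving period (11 March – 23 September), so Yalell is on daylight time, UTC+09:30.
01:30 local − 9h30m = 16:00 UTC (rolling into the previous day, 17 June 2033).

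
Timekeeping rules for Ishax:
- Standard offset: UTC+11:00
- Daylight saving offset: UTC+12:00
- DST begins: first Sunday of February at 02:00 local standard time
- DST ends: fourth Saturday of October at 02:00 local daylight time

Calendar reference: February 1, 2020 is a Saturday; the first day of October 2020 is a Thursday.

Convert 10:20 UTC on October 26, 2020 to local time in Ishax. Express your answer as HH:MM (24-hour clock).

1 February 2020 is a Saturday, so the first Sunday is February 2.
1 October 2020 is a Thursday, so the first Saturday is October 3 and the fourth is October 24.
At the standard offset (UTC+11:00), 10:20 UTC + 11h = 21:20 Ishax standard time.
Daylight saving runs 2 February – 24 October; the standard-time date in Ishax, October 26, 2020, is outside that window, so Ishax is on standard time at UTC+11:00.
10:20 UTC + 11h = 21:20 local.

21:20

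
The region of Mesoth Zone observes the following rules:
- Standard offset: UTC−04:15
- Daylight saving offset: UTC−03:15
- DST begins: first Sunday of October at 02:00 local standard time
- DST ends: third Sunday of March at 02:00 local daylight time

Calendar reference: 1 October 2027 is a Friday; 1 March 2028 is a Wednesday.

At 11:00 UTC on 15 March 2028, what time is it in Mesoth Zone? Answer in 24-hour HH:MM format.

1 October 2027 is a Friday, so the first Sunday is October 3.
1 March 2028 is a Wednesday, so the first Sunday is March 5 and the third is March 19.
At the standard offset (UTC−04:15), 11:00 UTC − 4h15m = 06:45 Mesoth Zone standard time.
The standard-time date in Mesoth Zone, 15 March 2028, falls between 3 October 2027 and 19 March 2028, so daylight saving is in effect and Mesoth Zone is at UTC−03:15.
11:00 UTC − 3h15m = 07:45 local.

07:45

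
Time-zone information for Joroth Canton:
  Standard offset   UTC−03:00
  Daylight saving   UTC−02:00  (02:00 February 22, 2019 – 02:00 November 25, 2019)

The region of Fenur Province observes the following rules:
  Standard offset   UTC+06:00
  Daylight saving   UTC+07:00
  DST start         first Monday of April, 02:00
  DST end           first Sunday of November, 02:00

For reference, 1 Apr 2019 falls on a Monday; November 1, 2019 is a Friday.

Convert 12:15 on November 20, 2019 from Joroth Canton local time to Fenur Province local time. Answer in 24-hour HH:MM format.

20:15

November 20, 2019 falls between 22 February and 25 November, so daylight saving is in effect and Joroth Canton is at UTC−02:00.
12:15 Joroth Canton + 2h = 14:15 UTC.
1 April 2019 is a Monday, so the first Monday is April 1.
1 November 2019 is a Friday, so the first Sunday is November 3.
At the standard offset (UTC+06:00), 14:15 UTC + 6h = 20:15 Fenur Province standard time.
Daylight saving runs 1 April – 3 November; the standard-time date in Fenur Province, November 20, 2019, is outside that window, so Fenur Province is on standard time at UTC+06:00.
14:15 UTC + 6h = 20:15 Fenur Province.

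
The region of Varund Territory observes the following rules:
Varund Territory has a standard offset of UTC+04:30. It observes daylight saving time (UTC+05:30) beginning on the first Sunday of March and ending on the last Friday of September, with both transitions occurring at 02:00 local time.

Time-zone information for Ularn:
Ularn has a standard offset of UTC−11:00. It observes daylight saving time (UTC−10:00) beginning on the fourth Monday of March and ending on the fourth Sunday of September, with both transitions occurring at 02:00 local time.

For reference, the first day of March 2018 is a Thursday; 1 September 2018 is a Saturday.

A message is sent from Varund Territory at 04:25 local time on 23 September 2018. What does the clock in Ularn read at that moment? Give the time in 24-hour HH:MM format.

1 March 2018 is a Thursday, so the first Sunday is March 4.
1 September 2018 is a Saturday, so Fridays fall on 7, 14, 21, 28; the last is September 28.
23 September 2018 falls between 4 March and 28 September, so daylight saving is in effect and Varund Territory is at UTC+05:30.
04:25 Varund Territory − 5h30m = 22:55 UTC (rolling into the previous day, 22 September 2018).
1 March 2018 is a Thursday, so the first Monday is March 5 and the fourth is March 26.
1 September 2018 is a Saturday, so the first Sunday is September 2 and the fourth is September 23.
At the standard offset (UTC−11:00), 22:55 UTC − 11h = 11:55 Ularn standard time.
Daylight saving runs 26 March – 23 September; the standard-time date in Ularn, 22 September 2018, is inside that window, so Ularn is at UTC−10:00.
22:55 UTC − 10h = 12:55 Ularn.

12:55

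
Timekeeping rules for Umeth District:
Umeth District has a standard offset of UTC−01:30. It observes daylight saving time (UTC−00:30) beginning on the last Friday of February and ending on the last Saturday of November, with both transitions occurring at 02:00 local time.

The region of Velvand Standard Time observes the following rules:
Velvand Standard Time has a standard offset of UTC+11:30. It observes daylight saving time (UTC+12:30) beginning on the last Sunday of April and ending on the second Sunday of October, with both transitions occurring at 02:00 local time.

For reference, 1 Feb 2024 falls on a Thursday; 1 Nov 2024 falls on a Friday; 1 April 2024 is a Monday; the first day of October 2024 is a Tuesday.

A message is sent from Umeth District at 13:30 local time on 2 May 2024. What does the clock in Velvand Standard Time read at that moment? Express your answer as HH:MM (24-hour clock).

1 February 2024 is a Thursday, so Fridays fall on 2, 9, 16, 23; the last is February 23.
1 November 2024 is a Friday, so Saturdays fall on 2, 9, 16, 23, 30; the last is November 30.
Daylight saving runs 23 February – 30 November; 2 May 2024 is inside that window, so Umeth District is at UTC−00:30.
13:30 Umeth District + 0h30m = 14:00 UTC.
1 April 2024 is a Monday, so Sundays fall on 7, 14, 21, 28; the last is April 28.
1 October 2024 is a Tuesday, so the first Sunday is October 6 and the second is October 13.
At the standard offset (UTC+11:30), 14:00 UTC + 11h30m = 01:30 Velvand Standard Time standard time (rolling into the next day, 3 May 2024).
Daylight saving runs 28 April – 13 October; the standard-time date in Velvand Standard Time, 3 May 2024, is inside that window, so Velvand Standard Time is at UTC+12:30.
14:00 UTC + 12h30m = 02:30 Velvand Standard Time (rolling into the next day, 3 May 2024).

02:30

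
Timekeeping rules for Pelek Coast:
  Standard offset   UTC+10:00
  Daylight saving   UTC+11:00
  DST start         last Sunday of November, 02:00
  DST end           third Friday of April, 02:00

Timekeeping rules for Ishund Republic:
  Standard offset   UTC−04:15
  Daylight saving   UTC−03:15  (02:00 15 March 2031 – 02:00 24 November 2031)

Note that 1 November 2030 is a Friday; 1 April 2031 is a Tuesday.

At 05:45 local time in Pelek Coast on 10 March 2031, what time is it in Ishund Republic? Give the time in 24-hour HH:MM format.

1 November 2030 is a Friday, so Sundays fall on 3, 10, 17, 24; the last is November 24.
1 April 2031 is a Tuesday, so the first Friday is April 4 and the third is April 18.
Daylight saving runs 24 November 2030 – 18 April 2031; 10 March 2031 is inside that window, so Pelek Coast is at UTC+11:00.
05:45 Pelek Coast − 11h = 18:45 UTC (rolling into the previous day, 9 March 2031).
At the standard offset (UTC−04:15), 18:45 UTC − 4h15m = 14:30 Ishund Republic standard time.
The standard-time date in Ishund Republic, 9 March 2031, is outside the daylight-saving period (15 March – 24 November), so Ishund Republic is on standard time, UTC−04:15.
18:45 UTC − 4h15m = 14:30 Ishund Republic.

14:30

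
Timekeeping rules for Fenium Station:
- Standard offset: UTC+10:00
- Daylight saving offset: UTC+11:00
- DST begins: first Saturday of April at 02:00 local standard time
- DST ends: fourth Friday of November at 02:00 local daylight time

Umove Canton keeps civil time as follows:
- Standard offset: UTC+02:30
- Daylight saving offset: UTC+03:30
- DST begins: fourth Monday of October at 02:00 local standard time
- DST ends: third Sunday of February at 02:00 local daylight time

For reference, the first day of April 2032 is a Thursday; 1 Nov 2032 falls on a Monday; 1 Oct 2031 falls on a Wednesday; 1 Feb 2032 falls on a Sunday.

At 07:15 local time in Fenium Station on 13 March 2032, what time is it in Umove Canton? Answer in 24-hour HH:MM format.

1 April 2032 is a Thursday, so the first Saturday is April 3.
1 November 2032 is a Monday, so the first Friday is November 5 and the fourth is November 26.
13 March 2032 does not fall between 3 April and 26 November, so daylight saving is not in effect and Fenium Station is at UTC+10:00.
07:15 Fenium Station − 10h = 21:15 UTC (rolling into the previous day, 12 March 2032).
1 October 2031 is a Wednesday, so the first Monday is October 6 and the fourth is October 27.
1 February 2032 is a Sunday, so the first Sunday is February 1 and the third is February 15.
At the standard offset (UTC+02:30), 21:15 UTC + 2h30m = 23:45 Umove Canton standard time.
The standard-time date in Umove Canton, 12 March 2032, does not fall between 27 October 2031 and 15 February 2032, so daylight saving is not in effect and Umove Canton is at UTC+02:30.
21:15 UTC + 2h30m = 23:45 Umove Canton.

23:45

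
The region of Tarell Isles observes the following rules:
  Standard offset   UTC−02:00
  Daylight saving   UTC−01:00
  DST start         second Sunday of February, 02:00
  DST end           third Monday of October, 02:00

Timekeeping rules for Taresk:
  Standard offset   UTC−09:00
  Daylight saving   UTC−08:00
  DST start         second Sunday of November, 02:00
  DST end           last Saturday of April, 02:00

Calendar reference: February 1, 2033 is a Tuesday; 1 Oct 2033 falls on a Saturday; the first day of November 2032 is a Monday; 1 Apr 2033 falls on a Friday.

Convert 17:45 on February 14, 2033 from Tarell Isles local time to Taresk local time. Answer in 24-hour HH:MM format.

1 February 2033 is a Tuesday, so the first Sunday is February 6 and the second is February 13.
1 October 2033 is a Saturday, so the first Monday is October 3 and the third is October 17.
February 14, 2033 falls between 13 February and 17 October, so daylight saving is in effect and Tarell Isles is at UTC−01:00.
17:45 Tarell Isles + 1h = 18:45 UTC.
1 November 2032 is a Monday, so the first Sunday is November 7 and the second is November 14.
1 April 2033 is a Friday, so Saturdays fall on 2, 9, 16, 23, 30; the last is April 30.
At the standard offset (UTC−09:00), 18:45 UTC − 9h = 09:45 Taresk standard time.
Daylight saving runs 14 November 2032 – 30 April 2033; the standard-time date in Taresk, February 14, 2033, is inside that window, so Taresk is at UTC−08:00.
18:45 UTC − 8h = 10:45 Taresk.

10:45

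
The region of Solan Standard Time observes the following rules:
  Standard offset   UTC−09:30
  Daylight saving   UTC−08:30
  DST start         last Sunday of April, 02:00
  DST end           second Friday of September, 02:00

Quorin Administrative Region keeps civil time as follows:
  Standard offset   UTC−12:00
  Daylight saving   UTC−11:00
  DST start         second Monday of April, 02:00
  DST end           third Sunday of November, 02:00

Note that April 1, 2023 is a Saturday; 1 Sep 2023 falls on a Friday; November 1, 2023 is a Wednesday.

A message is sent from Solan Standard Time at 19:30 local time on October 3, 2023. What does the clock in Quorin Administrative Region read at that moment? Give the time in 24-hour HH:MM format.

18:00

1 April 2023 is a Saturday, so Sundays fall on 2, 9, 16, 23, 30; the last is April 30.
1 September 2023 is a Friday, so the first Friday is September 1 and the second is September 8.
October 3, 2023 is outside the daylight-saving period (30 April – 8 September), so Solan Standard Time is on standard time, UTC−09:30.
19:30 Solan Standard Time + 9h30m = 05:00 UTC (rolling into the next day, 4 October 2023).
1 April 2023 is a Saturday, so the first Monday is April 3 and the second is April 10.
1 November 2023 is a Wednesday, so the first Sunday is November 5 and the third is November 19.
At the standard offset (UTC−12:00), 05:00 UTC − 12h = 17:00 Quorin Administrative Region standard time (rolling into the previous day, 3 October 2023).
The standard-time date in Quorin Administrative Region, October 3, 2023, lies within the daylight-saving period (10 April – 19 November), so Quorin Administrative Region is on daylight time, UTC−11:00.
05:00 UTC − 11h = 18:00 Quorin Administrative Region (rolling into the previous day, 3 October 2023).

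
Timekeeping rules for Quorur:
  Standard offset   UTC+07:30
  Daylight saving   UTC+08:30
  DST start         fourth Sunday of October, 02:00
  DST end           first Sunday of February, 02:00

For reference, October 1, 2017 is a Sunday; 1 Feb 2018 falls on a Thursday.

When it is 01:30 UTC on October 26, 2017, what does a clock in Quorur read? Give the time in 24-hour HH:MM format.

10:00

1 October 2017 is a Sunday, so the first Sunday is October 1 and the fourth is October 22.
1 February 2018 is a Thursday, so the first Sunday is February 4.
At the standard offset (UTC+07:30), 01:30 UTC + 7h30m = 09:00 Quorur standard time.
Daylight saving runs 22 October 2017 – 4 February 2018; the standard-time date in Quorur, October 26, 2017, is inside that window, so Quorur is at UTC+08:30.
01:30 UTC + 8h30m = 10:00 local.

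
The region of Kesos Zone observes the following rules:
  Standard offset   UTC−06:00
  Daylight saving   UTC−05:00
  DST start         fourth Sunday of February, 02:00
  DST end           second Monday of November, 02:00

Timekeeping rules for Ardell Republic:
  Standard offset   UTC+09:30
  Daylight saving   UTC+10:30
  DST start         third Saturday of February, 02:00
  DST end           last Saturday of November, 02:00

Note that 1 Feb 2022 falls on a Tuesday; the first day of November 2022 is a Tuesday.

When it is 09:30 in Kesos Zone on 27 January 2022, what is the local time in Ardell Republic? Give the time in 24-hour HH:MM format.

1 February 2022 is a Tuesday, so the first Sunday is February 6 and the fourth is February 27.
1 November 2022 is a Tuesday, so the first Monday is November 7 and the second is November 14.
27 January 2022 is outside the daylight-saving period (27 February – 14 November), so Kesos Zone is on standard time, UTC−06:00.
09:30 Kesos Zone + 6h = 15:30 UTC.
1 February 2022 is a Tuesday, so the first Saturday is February 5 and the third is February 19.
1 November 2022 is a Tuesday, so Saturdays fall on 5, 12, 19, 26; the last is November 26.
At the standard offset (UTC+09:30), 15:30 UTC + 9h30m = 01:00 Ardell Republic standard time (rolling into the next day, 28 January 2022).
Daylight saving runs 19 February – 26 November; the standard-time date in Ardell Republic, 28 January 2022, is outside that window, so Ardell Republic is on standard time at UTC+09:30.
15:30 UTC + 9h30m = 01:00 Ardell Republic (rolling into the next day, 28 January 2022).

01:00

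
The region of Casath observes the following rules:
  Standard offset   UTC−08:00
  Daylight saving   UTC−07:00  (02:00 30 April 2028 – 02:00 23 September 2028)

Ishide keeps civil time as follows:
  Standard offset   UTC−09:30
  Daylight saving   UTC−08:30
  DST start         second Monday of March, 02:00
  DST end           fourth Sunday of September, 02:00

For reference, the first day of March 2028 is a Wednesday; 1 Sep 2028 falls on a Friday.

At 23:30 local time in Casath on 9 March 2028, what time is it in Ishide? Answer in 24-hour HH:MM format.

Daylight saving runs 30 April – 23 September; 9 March 2028 is outside that window, so Casath is on standard time at UTC−08:00.
23:30 Casath + 8h = 07:30 UTC (rolling into the next day, 10 March 2028).
1 March 2028 is a Wednesday, so the first Monday is March 6 and the second is March 13.
1 September 2028 is a Friday, so the first Sunday is September 3 and the fourth is September 24.
At the standard offset (UTC−09:30), 07:30 UTC − 9h30m = 22:00 Ishide standard time (rolling into the previous day, 9 March 2028).
The standard-time date in Ishide, 9 March 2028, does not fall between 13 March and 24 September, so daylight saving is not in effect and Ishide is at UTC−09:30.
07:30 UTC − 9h30m = 22:00 Ishide (rolling into the previous day, 9 March 2028).

22:00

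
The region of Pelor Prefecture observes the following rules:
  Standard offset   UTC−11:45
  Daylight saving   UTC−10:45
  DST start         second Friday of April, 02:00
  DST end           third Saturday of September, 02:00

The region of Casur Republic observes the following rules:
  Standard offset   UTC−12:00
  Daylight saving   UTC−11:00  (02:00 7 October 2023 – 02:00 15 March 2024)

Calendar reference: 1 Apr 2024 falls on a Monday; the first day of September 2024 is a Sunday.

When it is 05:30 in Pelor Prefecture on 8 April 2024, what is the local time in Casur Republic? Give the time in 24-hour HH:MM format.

05:15

1 April 2024 is a Monday, so the first Friday is April 5 and the second is April 12.
1 September 2024 is a Sunday, so the first Saturday is September 7 and the third is September 21.
8 April 2024 is outside the daylight-saving period (12 April – 21 September), so Pelor Prefecture is on standard time, UTC−11:45.
05:30 Pelor Prefecture + 11h45m = 17:15 UTC.
At the standard offset (UTC−12:00), 17:15 UTC − 12h = 05:15 Casur Republic standard time.
Daylight saving runs 7 October 2023 – 15 March 2024; the standard-time date in Casur Republic, 8 April 2024, is outside that window, so Casur Republic is on standard time at UTC−12:00.
17:15 UTC − 12h = 05:15 Casur Republic.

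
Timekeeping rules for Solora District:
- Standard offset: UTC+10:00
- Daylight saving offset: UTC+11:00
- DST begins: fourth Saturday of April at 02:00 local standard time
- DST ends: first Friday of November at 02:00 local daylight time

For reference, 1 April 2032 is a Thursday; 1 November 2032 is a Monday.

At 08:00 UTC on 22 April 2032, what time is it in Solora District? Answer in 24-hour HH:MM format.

1 April 2032 is a Thursday, so the first Saturday is April 3 and the fourth is April 24.
1 November 2032 is a Monday, so the first Friday is November 5.
At the standard offset (UTC+10:00), 08:00 UTC + 10h = 18:00 Solora District standard time.
The standard-time date in Solora District, 22 April 2032, is outside the daylight-saving period (24 April – 5 November), so Solora District is on standard time, UTC+10:00.
08:00 UTC + 10h = 18:00 local.

18:00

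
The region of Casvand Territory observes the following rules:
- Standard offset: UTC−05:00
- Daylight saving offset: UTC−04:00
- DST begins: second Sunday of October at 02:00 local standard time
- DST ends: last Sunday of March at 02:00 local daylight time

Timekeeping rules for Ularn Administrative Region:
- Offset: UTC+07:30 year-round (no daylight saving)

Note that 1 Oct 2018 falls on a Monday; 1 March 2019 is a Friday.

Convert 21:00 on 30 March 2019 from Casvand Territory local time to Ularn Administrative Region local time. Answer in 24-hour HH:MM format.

1 October 2018 is a Monday, so the first Sunday is October 7 and the second is October 14.
1 March 2019 is a Friday, so Sundays fall on 3, 10, 17, 24, 31; the last is March 31.
30 March 2019 falls between 14 October 2018 and 31 March 2019, so daylight saving is in effect and Casvand Territory is at UTC−04:00.
21:00 Casvand Territory + 4h = 01:00 UTC (rolling into the next day, 31 March 2019).
Ularn Administrative Region stays on UTC+07:30 all year.
01:00 UTC + 7h30m = 08:30 Ularn Administrative Region.

08:30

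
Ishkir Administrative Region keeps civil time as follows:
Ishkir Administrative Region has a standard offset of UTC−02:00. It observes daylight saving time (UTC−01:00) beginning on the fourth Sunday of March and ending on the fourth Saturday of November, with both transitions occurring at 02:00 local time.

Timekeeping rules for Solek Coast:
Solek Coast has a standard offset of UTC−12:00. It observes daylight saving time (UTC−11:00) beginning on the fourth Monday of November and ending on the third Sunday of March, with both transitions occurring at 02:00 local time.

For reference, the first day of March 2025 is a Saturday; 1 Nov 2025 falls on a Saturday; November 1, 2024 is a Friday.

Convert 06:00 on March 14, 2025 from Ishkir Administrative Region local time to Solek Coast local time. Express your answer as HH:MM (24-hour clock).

1 March 2025 is a Saturday, so the first Sunday is March 2 and the fourth is March 23.
1 November 2025 is a Saturday, so the first Saturday is November 1 and the fourth is November 22.
March 14, 2025 is outside the daylight-saving period (23 March – 22 November), so Ishkir Administrative Region is on standard time, UTC−02:00.
06:00 Ishkir Administrative Region + 2h = 08:00 UTC.
1 November 2024 is a Friday, so the first Monday is November 4 and the fourth is November 25.
1 March 2025 is a Saturday, so the first Sunday is March 2 and the third is March 16.
At the standard offset (UTC−12:00), 08:00 UTC − 12h = 20:00 Solek Coast standard time (rolling into the previous day, 13 March 2025).
The standard-time date in Solek Coast, March 13, 2025, lies within the daylight-saving period (25 November 2024 – 16 March 2025), so Solek Coast is on daylight time, UTC−11:00.
08:00 UTC − 11h = 21:00 Solek Coast (rolling into the previous day, 13 March 2025).

21:00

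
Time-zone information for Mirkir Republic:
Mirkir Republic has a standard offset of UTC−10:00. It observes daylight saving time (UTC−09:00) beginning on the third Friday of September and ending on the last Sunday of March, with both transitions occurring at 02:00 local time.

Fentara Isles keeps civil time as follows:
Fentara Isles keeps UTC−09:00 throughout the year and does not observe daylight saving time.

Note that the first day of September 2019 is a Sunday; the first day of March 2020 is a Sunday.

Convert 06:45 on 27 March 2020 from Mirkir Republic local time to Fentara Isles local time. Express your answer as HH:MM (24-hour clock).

1 September 2019 is a Sunday, so the first Friday is September 6 and the third is September 20.
1 March 2020 is a Sunday, so Sundays fall on 1, 8, 15, 22, 29; the last is March 29.
27 March 2020 lies within the daylight-saving period (20 September 2019 – 29 March 2020), so Mirkir Republic is on daylight time, UTC−09:00.
06:45 Mirkir Republic + 9h = 15:45 UTC.
Fentara Isles has no daylight saving, so its offset is UTC−09:00 year-round.
15:45 UTC − 9h = 06:45 Fentara Isles.

06:45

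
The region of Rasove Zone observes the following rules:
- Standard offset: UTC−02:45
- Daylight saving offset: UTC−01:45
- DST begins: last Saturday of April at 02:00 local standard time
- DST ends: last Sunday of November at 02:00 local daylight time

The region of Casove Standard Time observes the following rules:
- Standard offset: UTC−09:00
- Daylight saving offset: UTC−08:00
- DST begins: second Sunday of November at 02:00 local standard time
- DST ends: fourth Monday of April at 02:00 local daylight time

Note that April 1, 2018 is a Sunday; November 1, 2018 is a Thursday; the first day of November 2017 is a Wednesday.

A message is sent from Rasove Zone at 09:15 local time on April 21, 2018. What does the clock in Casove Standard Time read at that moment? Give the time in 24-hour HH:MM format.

04:00

1 April 2018 is a Sunday, so Saturdays fall on 7, 14, 21, 28; the last is April 28.
1 November 2018 is a Thursday, so Sundays fall on 4, 11, 18, 25; the last is November 25.
April 21, 2018 is outside the daylight-saving period (28 April – 25 November), so Rasove Zone is on standard time, UTC−02:45.
09:15 Rasove Zone + 2h45m = 12:00 UTC.
1 November 2017 is a Wednesday, so the first Sunday is November 5 and the second is November 12.
1 April 2018 is a Sunday, so the first Monday is April 2 and the fourth is April 23.
At the standard offset (UTC−09:00), 12:00 UTC − 9h = 03:00 Casove Standard Time standard time.
Daylight saving runs 12 November 2017 – 23 April 2018; the standard-time date in Casove Standard Time, April 21, 2018, is inside that window, so Casove Standard Time is at UTC−08:00.
12:00 UTC − 8h = 04:00 Casove Standard Time.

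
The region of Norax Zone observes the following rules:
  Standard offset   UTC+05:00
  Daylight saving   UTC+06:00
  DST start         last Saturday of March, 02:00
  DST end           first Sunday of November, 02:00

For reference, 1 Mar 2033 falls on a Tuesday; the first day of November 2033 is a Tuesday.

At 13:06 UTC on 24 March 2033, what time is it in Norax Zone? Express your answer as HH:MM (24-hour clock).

1 March 2033 is a Tuesday, so Saturdays fall on 5, 12, 19, 26; the last is March 26.
1 November 2033 is a Tuesday, so the first Sunday is November 6.
At the standard offset (UTC+05:00), 13:06 UTC + 5h = 18:06 Norax Zone standard time.
The standard-time date in Norax Zone, 24 March 2033, does not fall between 26 March and 6 November, so daylight saving is not in effect and Norax Zone is at UTC+05:00.
13:06 UTC + 5h = 18:06 local.

18:06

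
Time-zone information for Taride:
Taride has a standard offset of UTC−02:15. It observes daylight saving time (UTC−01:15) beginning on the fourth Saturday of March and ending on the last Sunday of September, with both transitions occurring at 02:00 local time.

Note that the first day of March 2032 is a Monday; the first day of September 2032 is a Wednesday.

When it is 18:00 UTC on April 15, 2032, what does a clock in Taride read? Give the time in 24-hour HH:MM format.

16:45

1 March 2032 is a Monday, so the first Saturday is March 6 and the fourth is March 27.
1 September 2032 is a Wednesday, so Sundays fall on 5, 12, 19, 26; the last is September 26.
At the standard offset (UTC−02:15), 18:00 UTC − 2h15m = 15:45 Taride standard time.
The standard-time date in Taride, April 15, 2032, lies within the daylight-saving period (27 March – 26 September), so Taride is on daylight time, UTC−01:15.
18:00 UTC − 1h15m = 16:45 local.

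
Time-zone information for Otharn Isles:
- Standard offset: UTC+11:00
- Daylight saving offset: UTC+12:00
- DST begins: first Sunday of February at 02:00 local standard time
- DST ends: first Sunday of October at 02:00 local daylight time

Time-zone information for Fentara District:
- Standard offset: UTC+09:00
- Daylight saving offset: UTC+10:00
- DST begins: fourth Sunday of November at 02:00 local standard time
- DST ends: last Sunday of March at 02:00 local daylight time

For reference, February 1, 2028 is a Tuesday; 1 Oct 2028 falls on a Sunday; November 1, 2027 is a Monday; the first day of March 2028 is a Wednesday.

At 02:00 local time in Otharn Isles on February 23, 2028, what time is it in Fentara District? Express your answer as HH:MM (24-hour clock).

00:00

1 February 2028 is a Tuesday, so the first Sunday is February 6.
1 October 2028 is a Sunday, so the first Sunday is October 1.
February 23, 2028 falls between 6 February and 1 October, so daylight saving is in effect and Otharn Isles is at UTC+12:00.
02:00 Otharn Isles − 12h = 14:00 UTC (rolling into the previous day, 22 February 2028).
1 November 2027 is a Monday, so the first Sunday is November 7 and the fourth is November 28.
1 March 2028 is a Wednesday, so Sundays fall on 5, 12, 19, 26; the last is March 26.
At the standard offset (UTC+09:00), 14:00 UTC + 9h = 23:00 Fentara District standard time.
Daylight saving runs 28 November 2027 – 26 March 2028; the standard-time date in Fentara District, February 22, 2028, is inside that window, so Fentara District is at UTC+10:00.
14:00 UTC + 10h = 00:00 Fentara District (rolling into the next day, 23 February 2028).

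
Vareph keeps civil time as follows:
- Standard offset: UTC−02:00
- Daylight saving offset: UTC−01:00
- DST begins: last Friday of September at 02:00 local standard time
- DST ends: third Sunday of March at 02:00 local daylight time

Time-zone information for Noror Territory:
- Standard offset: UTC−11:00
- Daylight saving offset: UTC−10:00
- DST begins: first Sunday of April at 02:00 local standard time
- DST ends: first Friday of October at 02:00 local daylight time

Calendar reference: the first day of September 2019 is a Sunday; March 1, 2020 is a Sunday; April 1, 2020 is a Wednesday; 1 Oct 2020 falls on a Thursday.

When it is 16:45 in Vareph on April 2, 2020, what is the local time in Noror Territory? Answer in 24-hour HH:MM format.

07:45

1 September 2019 is a Sunday, so Fridays fall on 6, 13, 20, 27; the last is September 27.
1 March 2020 is a Sunday, so the first Sunday is March 1 and the third is March 15.
April 2, 2020 does not fall between 27 September 2019 and 15 March 2020, so daylight saving is not in effect and Vareph is at UTC−02:00.
16:45 Vareph + 2h = 18:45 UTC.
1 April 2020 is a Wednesday, so the first Sunday is April 5.
1 October 2020 is a Thursday, so the first Friday is October 2.
At the standard offset (UTC−11:00), 18:45 UTC − 11h = 07:45 Noror Territory standard time.
The standard-time date in Noror Territory, April 2, 2020, is outside the daylight-saving period (5 April – 2 October), so Noror Territory is on standard time, UTC−11:00.
18:45 UTC − 11h = 07:45 Noror Territory.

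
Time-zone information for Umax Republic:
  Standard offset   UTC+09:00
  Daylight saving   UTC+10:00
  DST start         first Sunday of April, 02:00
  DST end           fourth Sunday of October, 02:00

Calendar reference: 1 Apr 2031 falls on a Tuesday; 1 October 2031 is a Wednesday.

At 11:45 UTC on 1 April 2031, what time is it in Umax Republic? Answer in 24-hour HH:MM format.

20:45

1 April 2031 is a Tuesday, so the first Sunday is April 6.
1 October 2031 is a Wednesday, so the first Sunday is October 5 and the fourth is October 26.
At the standard offset (UTC+09:00), 11:45 UTC + 9h = 20:45 Umax Republic standard time.
Daylight saving runs 6 April – 26 October; the standard-time date in Umax Republic, 1 April 2031, is outside that window, so Umax Republic is on standard time at UTC+09:00.
11:45 UTC + 9h = 20:45 local.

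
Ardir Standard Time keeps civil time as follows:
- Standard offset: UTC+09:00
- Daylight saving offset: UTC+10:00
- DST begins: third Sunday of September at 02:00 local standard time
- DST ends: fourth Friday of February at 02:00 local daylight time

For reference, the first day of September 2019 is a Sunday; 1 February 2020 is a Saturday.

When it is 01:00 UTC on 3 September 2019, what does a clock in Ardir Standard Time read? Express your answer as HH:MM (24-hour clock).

1 September 2019 is a Sunday, so the first Sunday is September 1 and the third is September 15.
1 February 2020 is a Saturday, so the first Friday is February 7 and the fourth is February 28.
At the standard offset (UTC+09:00), 01:00 UTC + 9h = 10:00 Ardir Standard Time standard time.
The standard-time date in Ardir Standard Time, 3 September 2019, is outside the daylight-saving period (15 September 2019 – 28 February 2020), so Ardir Standard Time is on standard time, UTC+09:00.
01:00 UTC + 9h = 10:00 local.

10:00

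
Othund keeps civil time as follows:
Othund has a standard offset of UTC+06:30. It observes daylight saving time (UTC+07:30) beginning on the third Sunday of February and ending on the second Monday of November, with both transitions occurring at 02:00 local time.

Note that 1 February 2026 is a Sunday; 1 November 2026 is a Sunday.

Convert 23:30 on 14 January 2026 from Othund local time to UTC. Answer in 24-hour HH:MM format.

17:00

1 February 2026 is a Sunday, so the first Sunday is February 1 and the third is February 15.
1 November 2026 is a Sunday, so the first Monday is November 2 and the second is November 9.
Daylight saving runs 15 February – 9 November; 14 January 2026 is outside that window, so Othund is on standard time at UTC+06:30.
23:30 local − 6h30m = 17:00 UTC.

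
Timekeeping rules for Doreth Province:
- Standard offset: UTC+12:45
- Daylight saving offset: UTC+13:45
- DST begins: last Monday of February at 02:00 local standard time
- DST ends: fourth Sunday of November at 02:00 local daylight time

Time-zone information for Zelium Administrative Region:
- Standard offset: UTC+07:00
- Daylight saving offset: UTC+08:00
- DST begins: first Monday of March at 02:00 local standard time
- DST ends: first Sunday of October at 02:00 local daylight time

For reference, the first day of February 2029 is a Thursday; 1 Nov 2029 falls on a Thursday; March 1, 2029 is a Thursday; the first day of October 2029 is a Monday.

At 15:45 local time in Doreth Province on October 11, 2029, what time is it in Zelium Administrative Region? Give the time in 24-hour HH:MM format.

1 February 2029 is a Thursday, so Mondays fall on 5, 12, 19, 26; the last is February 26.
1 November 2029 is a Thursday, so the first Sunday is November 4 and the fourth is November 25.
Daylight saving runs 26 February – 25 November; October 11, 2029 is inside that window, so Doreth Province is at UTC+13:45.
15:45 Doreth Province − 13h45m = 02:00 UTC.
1 March 2029 is a Thursday, so the first Monday is March 5.
1 October 2029 is a Monday, so the first Sunday is October 7.
At the standard offset (UTC+07:00), 02:00 UTC + 7h = 09:00 Zelium Administrative Region standard time.
The standard-time date in Zelium Administrative Region, October 11, 2029, does not fall between 5 March and 7 October, so daylight saving is not in effect and Zelium Administrative Region is at UTC+07:00.
02:00 UTC + 7h = 09:00 Zelium Administrative Region.

09:00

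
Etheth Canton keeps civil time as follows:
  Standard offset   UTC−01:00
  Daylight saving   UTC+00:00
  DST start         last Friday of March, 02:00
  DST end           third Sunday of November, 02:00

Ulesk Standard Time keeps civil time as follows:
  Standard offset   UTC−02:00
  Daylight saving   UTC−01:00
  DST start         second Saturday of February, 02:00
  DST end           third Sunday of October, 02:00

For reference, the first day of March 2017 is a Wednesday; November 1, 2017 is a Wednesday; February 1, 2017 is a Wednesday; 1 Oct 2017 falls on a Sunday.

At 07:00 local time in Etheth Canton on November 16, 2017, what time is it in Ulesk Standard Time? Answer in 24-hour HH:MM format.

05:00

1 March 2017 is a Wednesday, so Fridays fall on 3, 10, 17, 24, 31; the last is March 31.
1 November 2017 is a Wednesday, so the first Sunday is November 5 and the third is November 19.
November 16, 2017 lies within the daylight-saving period (31 March – 19 November), so Etheth Canton is on daylight time, UTC+00:00.
07:00 Etheth Canton − 0h = 07:00 UTC.
1 February 2017 is a Wednesday, so the first Saturday is February 4 and the second is February 11.
1 October 2017 is a Sunday, so the first Sunday is October 1 and the third is October 15.
At the standard offset (UTC−02:00), 07:00 UTC − 2h = 05:00 Ulesk Standard Time standard time.
Daylight saving runs 11 February – 15 October; the standard-time date in Ulesk Standard Time, November 16, 2017, is outside that window, so Ulesk Standard Time is on standard time at UTC−02:00.
07:00 UTC − 2h = 05:00 Ulesk Standard Time.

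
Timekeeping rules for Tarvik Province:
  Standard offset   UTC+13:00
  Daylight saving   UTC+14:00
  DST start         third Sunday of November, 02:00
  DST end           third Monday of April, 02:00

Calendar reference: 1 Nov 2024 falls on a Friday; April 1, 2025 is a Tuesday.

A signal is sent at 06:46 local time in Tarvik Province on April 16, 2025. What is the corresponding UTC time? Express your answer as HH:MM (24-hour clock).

1 November 2024 is a Friday, so the first Sunday is November 3 and the third is November 17.
1 April 2025 is a Tuesday, so the first Monday is April 7 and the third is April 21.
Daylight saving runs 17 November 2024 – 21 April 2025; April 16, 2025 is inside that window, so Tarvik Province is at UTC+14:00.
06:46 local − 14h = 16:46 UTC (rolling into the previous day, 15 April 2025).

16:46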